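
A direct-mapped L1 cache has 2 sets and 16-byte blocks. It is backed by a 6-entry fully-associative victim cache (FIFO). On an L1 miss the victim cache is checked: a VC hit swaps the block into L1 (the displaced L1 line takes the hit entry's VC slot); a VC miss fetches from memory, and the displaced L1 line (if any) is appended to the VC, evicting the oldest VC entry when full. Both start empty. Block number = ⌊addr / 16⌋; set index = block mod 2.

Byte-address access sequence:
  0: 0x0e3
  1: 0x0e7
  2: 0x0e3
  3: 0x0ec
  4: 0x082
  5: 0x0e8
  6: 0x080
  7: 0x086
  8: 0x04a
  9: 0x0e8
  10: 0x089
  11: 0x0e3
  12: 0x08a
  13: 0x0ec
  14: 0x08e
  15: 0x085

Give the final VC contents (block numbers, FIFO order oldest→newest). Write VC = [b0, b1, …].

VC = [4, 14]

  [0] addr=0xe3 blk=14 s=0: MISS | VC []
  [1] addr=0xe7 blk=14 s=0: L1-HIT | VC []
  [2] addr=0xe3 blk=14 s=0: L1-HIT | VC []
  [3] addr=0xec blk=14 s=0: L1-HIT | VC []
  [4] addr=0x82 blk=8 s=0: MISS | VC [14]
  [5] addr=0xe8 blk=14 s=0: VC-HIT | VC [8]
  [6] addr=0x80 blk=8 s=0: VC-HIT | VC [14]
  [7] addr=0x86 blk=8 s=0: L1-HIT | VC [14]
  [8] addr=0x4a blk=4 s=0: MISS | VC [14, 8]
  [9] addr=0xe8 blk=14 s=0: VC-HIT | VC [4, 8]
  [10] addr=0x89 blk=8 s=0: VC-HIT | VC [4, 14]
  [11] addr=0xe3 blk=14 s=0: VC-HIT | VC [4, 8]
  [12] addr=0x8a blk=8 s=0: VC-HIT | VC [4, 14]
  [13] addr=0xec blk=14 s=0: VC-HIT | VC [4, 8]
  [14] addr=0x8e blk=8 s=0: VC-HIT | VC [4, 14]
  [15] addr=0x85 blk=8 s=0: L1-HIT | VC [4, 14]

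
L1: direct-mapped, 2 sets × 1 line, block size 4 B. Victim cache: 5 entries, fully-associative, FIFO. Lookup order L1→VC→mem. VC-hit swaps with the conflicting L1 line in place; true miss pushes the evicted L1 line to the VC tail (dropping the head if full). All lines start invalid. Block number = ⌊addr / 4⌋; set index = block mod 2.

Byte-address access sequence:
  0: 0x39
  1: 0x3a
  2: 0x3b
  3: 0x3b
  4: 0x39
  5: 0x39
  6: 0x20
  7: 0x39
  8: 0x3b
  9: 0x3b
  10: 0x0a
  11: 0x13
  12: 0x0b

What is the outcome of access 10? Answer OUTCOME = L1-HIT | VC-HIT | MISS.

  [0] addr=0x39 blk=14 s=0: MISS | VC []
  [1] addr=0x3a blk=14 s=0: L1-HIT | VC []
  [2] addr=0x3b blk=14 s=0: L1-HIT | VC []
  [3] addr=0x3b blk=14 s=0: L1-HIT | VC []
  [4] addr=0x39 blk=14 s=0: L1-HIT | VC []
  [5] addr=0x39 blk=14 s=0: L1-HIT | VC []
  [6] addr=0x20 blk=8 s=0: MISS | VC [14]
  [7] addr=0x39 blk=14 s=0: VC-HIT | VC [8]
  [8] addr=0x3b blk=14 s=0: L1-HIT | VC [8]
  [9] addr=0x3b blk=14 s=0: L1-HIT | VC [8]
  [10] addr=0xa blk=2 s=0: MISS | VC [8, 14]
  [11] addr=0x13 blk=4 s=0: MISS | VC [8, 14, 2]
  [12] addr=0xb blk=2 s=0: VC-HIT | VC [8, 14, 4]

OUTCOME = MISS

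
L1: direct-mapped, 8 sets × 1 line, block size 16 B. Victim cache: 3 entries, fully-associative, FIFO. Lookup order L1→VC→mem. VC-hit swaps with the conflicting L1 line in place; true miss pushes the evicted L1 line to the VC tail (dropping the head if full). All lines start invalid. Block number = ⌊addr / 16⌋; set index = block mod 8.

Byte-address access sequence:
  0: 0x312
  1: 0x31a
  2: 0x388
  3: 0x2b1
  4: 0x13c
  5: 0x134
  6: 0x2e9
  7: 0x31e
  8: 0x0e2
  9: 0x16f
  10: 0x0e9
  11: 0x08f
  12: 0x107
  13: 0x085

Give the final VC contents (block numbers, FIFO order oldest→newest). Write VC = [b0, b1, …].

VC = [22, 56, 16]

0: 0x312 (blk 49, set 1) → MISS  vc=[]
1: 0x31a (blk 49, set 1) → L1-HIT  vc=[]
2: 0x388 (blk 56, set 0) → MISS  vc=[]
3: 0x2b1 (blk 43, set 3) → MISS  vc=[]
4: 0x13c (blk 19, set 3) → MISS  vc=[43]
5: 0x134 (blk 19, set 3) → L1-HIT  vc=[43]
6: 0x2e9 (blk 46, set 6) → MISS  vc=[43]
7: 0x31e (blk 49, set 1) → L1-HIT  vc=[43]
8: 0xe2 (blk 14, set 6) → MISS  vc=[43, 46]
9: 0x16f (blk 22, set 6) → MISS  vc=[43, 46, 14]
10: 0xe9 (blk 14, set 6) → VC-HIT  vc=[43, 46, 22]
11: 0x8f (blk 8, set 0) → MISS  vc=[46, 22, 56]
12: 0x107 (blk 16, set 0) → MISS  vc=[22, 56, 8]
13: 0x85 (blk 8, set 0) → VC-HIT  vc=[22, 56, 16]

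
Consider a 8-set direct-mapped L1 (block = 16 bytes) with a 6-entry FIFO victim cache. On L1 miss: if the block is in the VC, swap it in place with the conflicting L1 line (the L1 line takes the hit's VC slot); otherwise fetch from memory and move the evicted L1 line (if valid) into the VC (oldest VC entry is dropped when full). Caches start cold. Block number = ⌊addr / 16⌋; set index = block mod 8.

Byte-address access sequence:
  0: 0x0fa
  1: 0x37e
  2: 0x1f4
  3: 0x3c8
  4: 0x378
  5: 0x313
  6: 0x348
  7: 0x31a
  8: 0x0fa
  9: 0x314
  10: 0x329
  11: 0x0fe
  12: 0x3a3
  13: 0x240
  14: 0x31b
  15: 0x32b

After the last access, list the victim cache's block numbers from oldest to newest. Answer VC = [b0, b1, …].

VC = [55, 31, 60, 58, 52]

#0 0xfa→b15/s7 MISS; vc=[]
#1 0x37e→b55/s7 MISS; vc=[15]
#2 0x1f4→b31/s7 MISS; vc=[15,55]
#3 0x3c8→b60/s4 MISS; vc=[15,55]
#4 0x378→b55/s7 VC-HIT; vc=[15,31]
#5 0x313→b49/s1 MISS; vc=[15,31]
#6 0x348→b52/s4 MISS; vc=[15,31,60]
#7 0x31a→b49/s1 L1-HIT; vc=[15,31,60]
#8 0xfa→b15/s7 VC-HIT; vc=[55,31,60]
#9 0x314→b49/s1 L1-HIT; vc=[55,31,60]
#10 0x329→b50/s2 MISS; vc=[55,31,60]
#11 0xfe→b15/s7 L1-HIT; vc=[55,31,60]
#12 0x3a3→b58/s2 MISS; vc=[55,31,60,50]
#13 0x240→b36/s4 MISS; vc=[55,31,60,50,52]
#14 0x31b→b49/s1 L1-HIT; vc=[55,31,60,50,52]
#15 0x32b→b50/s2 VC-HIT; vc=[55,31,60,58,52]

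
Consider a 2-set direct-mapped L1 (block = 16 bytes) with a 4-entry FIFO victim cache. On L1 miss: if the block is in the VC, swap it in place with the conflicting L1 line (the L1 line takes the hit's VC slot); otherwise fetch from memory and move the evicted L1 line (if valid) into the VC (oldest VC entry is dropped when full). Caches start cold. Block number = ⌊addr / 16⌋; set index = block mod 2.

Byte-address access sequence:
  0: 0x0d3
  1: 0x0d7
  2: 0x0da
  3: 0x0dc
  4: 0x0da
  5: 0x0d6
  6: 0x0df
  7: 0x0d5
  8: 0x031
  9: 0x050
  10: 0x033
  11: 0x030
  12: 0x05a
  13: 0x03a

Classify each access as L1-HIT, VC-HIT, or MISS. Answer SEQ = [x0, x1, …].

  [0] addr=0xd3 blk=13 s=1: MISS | VC []
  [1] addr=0xd7 blk=13 s=1: L1-HIT | VC []
  [2] addr=0xda blk=13 s=1: L1-HIT | VC []
  [3] addr=0xdc blk=13 s=1: L1-HIT | VC []
  [4] addr=0xda blk=13 s=1: L1-HIT | VC []
  [5] addr=0xd6 blk=13 s=1: L1-HIT | VC []
  [6] addr=0xdf blk=13 s=1: L1-HIT | VC []
  [7] addr=0xd5 blk=13 s=1: L1-HIT | VC []
  [8] addr=0x31 blk=3 s=1: MISS | VC [13]
  [9] addr=0x50 blk=5 s=1: MISS | VC [13, 3]
  [10] addr=0x33 blk=3 s=1: VC-HIT | VC [13, 5]
  [11] addr=0x30 blk=3 s=1: L1-HIT | VC [13, 5]
  [12] addr=0x5a blk=5 s=1: VC-HIT | VC [13, 3]
  [13] addr=0x3a blk=3 s=1: VC-HIT | VC [13, 5]

SEQ = [MISS, L1-HIT, L1-HIT, L1-HIT, L1-HIT, L1-HIT, L1-HIT, L1-HIT, MISS, MISS, VC-HIT, L1-HIT, VC-HIT, VC-HIT]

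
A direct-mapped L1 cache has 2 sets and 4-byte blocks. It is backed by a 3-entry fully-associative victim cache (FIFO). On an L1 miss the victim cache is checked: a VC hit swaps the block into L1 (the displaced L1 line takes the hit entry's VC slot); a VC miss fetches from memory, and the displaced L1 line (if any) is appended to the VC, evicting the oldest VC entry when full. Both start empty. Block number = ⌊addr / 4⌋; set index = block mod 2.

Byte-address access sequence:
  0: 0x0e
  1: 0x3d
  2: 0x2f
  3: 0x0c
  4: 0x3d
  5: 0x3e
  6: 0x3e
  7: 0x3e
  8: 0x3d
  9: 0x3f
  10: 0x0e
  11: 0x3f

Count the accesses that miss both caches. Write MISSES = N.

MISSES = 3

#0 0xe→b3/s1 MISS; vc=[]
#1 0x3d→b15/s1 MISS; vc=[3]
#2 0x2f→b11/s1 MISS; vc=[3,15]
#3 0xc→b3/s1 VC-HIT; vc=[11,15]
#4 0x3d→b15/s1 VC-HIT; vc=[11,3]
#5 0x3e→b15/s1 L1-HIT; vc=[11,3]
#6 0x3e→b15/s1 L1-HIT; vc=[11,3]
#7 0x3e→b15/s1 L1-HIT; vc=[11,3]
#8 0x3d→b15/s1 L1-HIT; vc=[11,3]
#9 0x3f→b15/s1 L1-HIT; vc=[11,3]
#10 0xe→b3/s1 VC-HIT; vc=[11,15]
#11 0x3f→b15/s1 VC-HIT; vc=[11,3]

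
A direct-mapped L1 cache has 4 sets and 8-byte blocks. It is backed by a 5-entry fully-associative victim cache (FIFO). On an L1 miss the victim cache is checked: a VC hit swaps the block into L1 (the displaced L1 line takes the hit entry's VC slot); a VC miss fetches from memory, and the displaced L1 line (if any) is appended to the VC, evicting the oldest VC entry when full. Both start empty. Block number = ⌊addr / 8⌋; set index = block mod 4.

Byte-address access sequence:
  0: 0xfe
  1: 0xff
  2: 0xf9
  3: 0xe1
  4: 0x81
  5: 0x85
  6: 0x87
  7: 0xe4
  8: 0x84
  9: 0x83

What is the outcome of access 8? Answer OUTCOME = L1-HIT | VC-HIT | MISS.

#0 0xfe→b31/s3 MISS; vc=[]
#1 0xff→b31/s3 L1-HIT; vc=[]
#2 0xf9→b31/s3 L1-HIT; vc=[]
#3 0xe1→b28/s0 MISS; vc=[]
#4 0x81→b16/s0 MISS; vc=[28]
#5 0x85→b16/s0 L1-HIT; vc=[28]
#6 0x87→b16/s0 L1-HIT; vc=[28]
#7 0xe4→b28/s0 VC-HIT; vc=[16]
#8 0x84→b16/s0 VC-HIT; vc=[28]
#9 0x83→b16/s0 L1-HIT; vc=[28]

OUTCOME = VC-HIT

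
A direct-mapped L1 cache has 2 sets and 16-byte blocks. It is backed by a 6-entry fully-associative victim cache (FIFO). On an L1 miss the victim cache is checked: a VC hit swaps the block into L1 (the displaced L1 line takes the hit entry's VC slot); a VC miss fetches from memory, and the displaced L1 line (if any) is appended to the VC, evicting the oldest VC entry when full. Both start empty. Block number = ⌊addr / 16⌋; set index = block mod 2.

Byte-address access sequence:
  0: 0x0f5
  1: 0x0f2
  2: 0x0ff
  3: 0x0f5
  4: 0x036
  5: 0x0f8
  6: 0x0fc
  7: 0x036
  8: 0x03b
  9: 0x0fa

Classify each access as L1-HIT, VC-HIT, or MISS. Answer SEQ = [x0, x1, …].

#0 0xf5→b15/s1 MISS; vc=[]
#1 0xf2→b15/s1 L1-HIT; vc=[]
#2 0xff→b15/s1 L1-HIT; vc=[]
#3 0xf5→b15/s1 L1-HIT; vc=[]
#4 0x36→b3/s1 MISS; vc=[15]
#5 0xf8→b15/s1 VC-HIT; vc=[3]
#6 0xfc→b15/s1 L1-HIT; vc=[3]
#7 0x36→b3/s1 VC-HIT; vc=[15]
#8 0x3b→b3/s1 L1-HIT; vc=[15]
#9 0xfa→b15/s1 VC-HIT; vc=[3]

SEQ = [MISS, L1-HIT, L1-HIT, L1-HIT, MISS, VC-HIT, L1-HIT, VC-HIT, L1-HIT, VC-HIT]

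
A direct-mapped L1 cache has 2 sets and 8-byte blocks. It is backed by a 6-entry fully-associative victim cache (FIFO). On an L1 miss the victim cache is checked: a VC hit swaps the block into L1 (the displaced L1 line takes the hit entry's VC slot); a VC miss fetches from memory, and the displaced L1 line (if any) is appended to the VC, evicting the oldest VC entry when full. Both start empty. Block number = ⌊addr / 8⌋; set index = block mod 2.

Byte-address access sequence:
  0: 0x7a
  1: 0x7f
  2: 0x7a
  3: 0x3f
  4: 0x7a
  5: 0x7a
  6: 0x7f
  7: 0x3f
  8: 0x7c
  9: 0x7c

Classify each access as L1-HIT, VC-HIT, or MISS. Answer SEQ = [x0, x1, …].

0: 0x7a (blk 15, set 1) → MISS  vc=[]
1: 0x7f (blk 15, set 1) → L1-HIT  vc=[]
2: 0x7a (blk 15, set 1) → L1-HIT  vc=[]
3: 0x3f (blk 7, set 1) → MISS  vc=[15]
4: 0x7a (blk 15, set 1) → VC-HIT  vc=[7]
5: 0x7a (blk 15, set 1) → L1-HIT  vc=[7]
6: 0x7f (blk 15, set 1) → L1-HIT  vc=[7]
7: 0x3f (blk 7, set 1) → VC-HIT  vc=[15]
8: 0x7c (blk 15, set 1) → VC-HIT  vc=[7]
9: 0x7c (blk 15, set 1) → L1-HIT  vc=[7]

SEQ = [MISS, L1-HIT, L1-HIT, MISS, VC-HIT, L1-HIT, L1-HIT, VC-HIT, VC-HIT, L1-HIT]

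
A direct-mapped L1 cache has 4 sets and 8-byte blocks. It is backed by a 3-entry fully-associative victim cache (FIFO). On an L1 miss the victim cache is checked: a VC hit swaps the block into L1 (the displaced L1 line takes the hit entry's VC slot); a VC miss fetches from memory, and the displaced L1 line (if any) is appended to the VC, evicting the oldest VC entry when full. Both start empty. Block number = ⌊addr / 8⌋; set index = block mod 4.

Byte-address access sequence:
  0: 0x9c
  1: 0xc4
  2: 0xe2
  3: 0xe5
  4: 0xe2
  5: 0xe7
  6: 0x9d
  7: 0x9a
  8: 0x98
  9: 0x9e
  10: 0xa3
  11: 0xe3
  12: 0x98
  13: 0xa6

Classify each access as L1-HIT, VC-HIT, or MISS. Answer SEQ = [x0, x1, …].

#0 0x9c→b19/s3 MISS; vc=[]
#1 0xc4→b24/s0 MISS; vc=[]
#2 0xe2→b28/s0 MISS; vc=[24]
#3 0xe5→b28/s0 L1-HIT; vc=[24]
#4 0xe2→b28/s0 L1-HIT; vc=[24]
#5 0xe7→b28/s0 L1-HIT; vc=[24]
#6 0x9d→b19/s3 L1-HIT; vc=[24]
#7 0x9a→b19/s3 L1-HIT; vc=[24]
#8 0x98→b19/s3 L1-HIT; vc=[24]
#9 0x9e→b19/s3 L1-HIT; vc=[24]
#10 0xa3→b20/s0 MISS; vc=[24,28]
#11 0xe3→b28/s0 VC-HIT; vc=[24,20]
#12 0x98→b19/s3 L1-HIT; vc=[24,20]
#13 0xa6→b20/s0 VC-HIT; vc=[24,28]

SEQ = [MISS, MISS, MISS, L1-HIT, L1-HIT, L1-HIT, L1-HIT, L1-HIT, L1-HIT, L1-HIT, MISS, VC-HIT, L1-HIT, VC-HIT]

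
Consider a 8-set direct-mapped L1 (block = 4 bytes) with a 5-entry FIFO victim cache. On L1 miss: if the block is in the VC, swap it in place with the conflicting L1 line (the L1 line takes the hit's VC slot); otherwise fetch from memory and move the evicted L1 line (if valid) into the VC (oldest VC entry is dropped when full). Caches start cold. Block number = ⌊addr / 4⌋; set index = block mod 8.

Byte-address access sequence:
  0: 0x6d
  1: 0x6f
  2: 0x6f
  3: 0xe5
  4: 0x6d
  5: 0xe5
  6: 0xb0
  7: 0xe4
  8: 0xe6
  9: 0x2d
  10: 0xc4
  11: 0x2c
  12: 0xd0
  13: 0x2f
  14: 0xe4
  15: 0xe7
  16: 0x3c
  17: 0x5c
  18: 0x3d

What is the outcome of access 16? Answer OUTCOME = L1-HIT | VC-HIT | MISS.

OUTCOME = MISS

  [0] addr=0x6d blk=27 s=3: MISS | VC []
  [1] addr=0x6f blk=27 s=3: L1-HIT | VC []
  [2] addr=0x6f blk=27 s=3: L1-HIT | VC []
  [3] addr=0xe5 blk=57 s=1: MISS | VC []
  [4] addr=0x6d blk=27 s=3: L1-HIT | VC []
  [5] addr=0xe5 blk=57 s=1: L1-HIT | VC []
  [6] addr=0xb0 blk=44 s=4: MISS | VC []
  [7] addr=0xe4 blk=57 s=1: L1-HIT | VC []
  [8] addr=0xe6 blk=57 s=1: L1-HIT | VC []
  [9] addr=0x2d blk=11 s=3: MISS | VC [27]
  [10] addr=0xc4 blk=49 s=1: MISS | VC [27, 57]
  [11] addr=0x2c blk=11 s=3: L1-HIT | VC [27, 57]
  [12] addr=0xd0 blk=52 s=4: MISS | VC [27, 57, 44]
  [13] addr=0x2f blk=11 s=3: L1-HIT | VC [27, 57, 44]
  [14] addr=0xe4 blk=57 s=1: VC-HIT | VC [27, 49, 44]
  [15] addr=0xe7 blk=57 s=1: L1-HIT | VC [27, 49, 44]
  [16] addr=0x3c blk=15 s=7: MISS | VC [27, 49, 44]
  [17] addr=0x5c blk=23 s=7: MISS | VC [27, 49, 44, 15]
  [18] addr=0x3d blk=15 s=7: VC-HIT | VC [27, 49, 44, 23]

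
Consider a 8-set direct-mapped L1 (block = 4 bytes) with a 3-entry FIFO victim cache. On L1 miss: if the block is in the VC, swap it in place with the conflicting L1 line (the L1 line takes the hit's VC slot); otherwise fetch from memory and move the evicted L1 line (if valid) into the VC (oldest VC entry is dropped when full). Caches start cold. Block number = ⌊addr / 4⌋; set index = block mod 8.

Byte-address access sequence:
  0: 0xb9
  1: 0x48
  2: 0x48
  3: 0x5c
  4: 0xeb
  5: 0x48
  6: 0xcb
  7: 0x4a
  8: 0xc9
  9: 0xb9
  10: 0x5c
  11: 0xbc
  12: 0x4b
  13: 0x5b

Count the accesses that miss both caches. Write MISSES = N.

  [0] addr=0xb9 blk=46 s=6: MISS | VC []
  [1] addr=0x48 blk=18 s=2: MISS | VC []
  [2] addr=0x48 blk=18 s=2: L1-HIT | VC []
  [3] addr=0x5c blk=23 s=7: MISS | VC []
  [4] addr=0xeb blk=58 s=2: MISS | VC [18]
  [5] addr=0x48 blk=18 s=2: VC-HIT | VC [58]
  [6] addr=0xcb blk=50 s=2: MISS | VC [58, 18]
  [7] addr=0x4a blk=18 s=2: VC-HIT | VC [58, 50]
  [8] addr=0xc9 blk=50 s=2: VC-HIT | VC [58, 18]
  [9] addr=0xb9 blk=46 s=6: L1-HIT | VC [58, 18]
  [10] addr=0x5c blk=23 s=7: L1-HIT | VC [58, 18]
  [11] addr=0xbc blk=47 s=7: MISS | VC [58, 18, 23]
  [12] addr=0x4b blk=18 s=2: VC-HIT | VC [58, 50, 23]
  [13] addr=0x5b blk=22 s=6: MISS | VC [50, 23, 46]

MISSES = 7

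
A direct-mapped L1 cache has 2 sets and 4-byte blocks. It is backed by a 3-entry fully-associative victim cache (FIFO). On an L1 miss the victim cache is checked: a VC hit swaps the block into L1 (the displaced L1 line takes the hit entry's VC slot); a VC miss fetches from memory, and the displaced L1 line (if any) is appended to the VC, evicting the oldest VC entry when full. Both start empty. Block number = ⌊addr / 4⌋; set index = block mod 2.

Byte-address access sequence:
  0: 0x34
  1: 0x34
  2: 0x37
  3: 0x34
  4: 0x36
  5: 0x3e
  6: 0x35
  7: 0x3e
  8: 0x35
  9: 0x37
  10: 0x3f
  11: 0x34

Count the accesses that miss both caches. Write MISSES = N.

MISSES = 2

#0 0x34→b13/s1 MISS; vc=[]
#1 0x34→b13/s1 L1-HIT; vc=[]
#2 0x37→b13/s1 L1-HIT; vc=[]
#3 0x34→b13/s1 L1-HIT; vc=[]
#4 0x36→b13/s1 L1-HIT; vc=[]
#5 0x3e→b15/s1 MISS; vc=[13]
#6 0x35→b13/s1 VC-HIT; vc=[15]
#7 0x3e→b15/s1 VC-HIT; vc=[13]
#8 0x35→b13/s1 VC-HIT; vc=[15]
#9 0x37→b13/s1 L1-HIT; vc=[15]
#10 0x3f→b15/s1 VC-HIT; vc=[13]
#11 0x34→b13/s1 VC-HIT; vc=[15]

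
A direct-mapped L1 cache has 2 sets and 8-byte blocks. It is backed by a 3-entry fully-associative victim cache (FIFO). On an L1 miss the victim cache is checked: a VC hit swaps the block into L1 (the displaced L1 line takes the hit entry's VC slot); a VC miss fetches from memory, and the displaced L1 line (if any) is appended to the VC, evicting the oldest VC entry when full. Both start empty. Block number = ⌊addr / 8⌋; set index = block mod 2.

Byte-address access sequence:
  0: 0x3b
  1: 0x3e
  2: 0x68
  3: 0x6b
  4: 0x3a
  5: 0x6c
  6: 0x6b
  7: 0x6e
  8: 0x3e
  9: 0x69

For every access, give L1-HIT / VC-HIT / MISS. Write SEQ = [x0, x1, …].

#0 0x3b→b7/s1 MISS; vc=[]
#1 0x3e→b7/s1 L1-HIT; vc=[]
#2 0x68→b13/s1 MISS; vc=[7]
#3 0x6b→b13/s1 L1-HIT; vc=[7]
#4 0x3a→b7/s1 VC-HIT; vc=[13]
#5 0x6c→b13/s1 VC-HIT; vc=[7]
#6 0x6b→b13/s1 L1-HIT; vc=[7]
#7 0x6e→b13/s1 L1-HIT; vc=[7]
#8 0x3e→b7/s1 VC-HIT; vc=[13]
#9 0x69→b13/s1 VC-HIT; vc=[7]

SEQ = [MISS, L1-HIT, MISS, L1-HIT, VC-HIT, VC-HIT, L1-HIT, L1-HIT, VC-HIT, VC-HIT]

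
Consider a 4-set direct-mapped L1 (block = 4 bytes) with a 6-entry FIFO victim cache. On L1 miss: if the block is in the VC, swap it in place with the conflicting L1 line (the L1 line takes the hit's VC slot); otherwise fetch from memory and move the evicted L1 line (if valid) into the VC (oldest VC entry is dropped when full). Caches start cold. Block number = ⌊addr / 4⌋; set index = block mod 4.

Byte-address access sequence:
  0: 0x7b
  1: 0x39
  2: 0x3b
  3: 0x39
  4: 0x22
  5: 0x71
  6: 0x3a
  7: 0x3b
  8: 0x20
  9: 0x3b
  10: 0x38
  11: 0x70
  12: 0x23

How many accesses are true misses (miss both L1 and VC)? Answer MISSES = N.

0: 0x7b (blk 30, set 2) → MISS  vc=[]
1: 0x39 (blk 14, set 2) → MISS  vc=[30]
2: 0x3b (blk 14, set 2) → L1-HIT  vc=[30]
3: 0x39 (blk 14, set 2) → L1-HIT  vc=[30]
4: 0x22 (blk 8, set 0) → MISS  vc=[30]
5: 0x71 (blk 28, set 0) → MISS  vc=[30, 8]
6: 0x3a (blk 14, set 2) → L1-HIT  vc=[30, 8]
7: 0x3b (blk 14, set 2) → L1-HIT  vc=[30, 8]
8: 0x20 (blk 8, set 0) → VC-HIT  vc=[30, 28]
9: 0x3b (blk 14, set 2) → L1-HIT  vc=[30, 28]
10: 0x38 (blk 14, set 2) → L1-HIT  vc=[30, 28]
11: 0x70 (blk 28, set 0) → VC-HIT  vc=[30, 8]
12: 0x23 (blk 8, set 0) → VC-HIT  vc=[30, 28]

MISSES = 4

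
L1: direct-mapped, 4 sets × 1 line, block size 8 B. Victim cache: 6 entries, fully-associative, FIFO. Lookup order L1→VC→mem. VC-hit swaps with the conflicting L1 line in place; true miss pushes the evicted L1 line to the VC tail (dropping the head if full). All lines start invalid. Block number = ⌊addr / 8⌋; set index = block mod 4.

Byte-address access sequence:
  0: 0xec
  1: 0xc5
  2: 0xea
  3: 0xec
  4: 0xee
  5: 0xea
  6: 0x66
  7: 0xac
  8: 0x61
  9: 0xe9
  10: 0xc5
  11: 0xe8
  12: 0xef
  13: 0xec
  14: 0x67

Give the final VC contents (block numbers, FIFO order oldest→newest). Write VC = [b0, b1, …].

VC = [24, 21]

0: 0xec (blk 29, set 1) → MISS  vc=[]
1: 0xc5 (blk 24, set 0) → MISS  vc=[]
2: 0xea (blk 29, set 1) → L1-HIT  vc=[]
3: 0xec (blk 29, set 1) → L1-HIT  vc=[]
4: 0xee (blk 29, set 1) → L1-HIT  vc=[]
5: 0xea (blk 29, set 1) → L1-HIT  vc=[]
6: 0x66 (blk 12, set 0) → MISS  vc=[24]
7: 0xac (blk 21, set 1) → MISS  vc=[24, 29]
8: 0x61 (blk 12, set 0) → L1-HIT  vc=[24, 29]
9: 0xe9 (blk 29, set 1) → VC-HIT  vc=[24, 21]
10: 0xc5 (blk 24, set 0) → VC-HIT  vc=[12, 21]
11: 0xe8 (blk 29, set 1) → L1-HIT  vc=[12, 21]
12: 0xef (blk 29, set 1) → L1-HIT  vc=[12, 21]
13: 0xec (blk 29, set 1) → L1-HIT  vc=[12, 21]
14: 0x67 (blk 12, set 0) → VC-HIT  vc=[24, 21]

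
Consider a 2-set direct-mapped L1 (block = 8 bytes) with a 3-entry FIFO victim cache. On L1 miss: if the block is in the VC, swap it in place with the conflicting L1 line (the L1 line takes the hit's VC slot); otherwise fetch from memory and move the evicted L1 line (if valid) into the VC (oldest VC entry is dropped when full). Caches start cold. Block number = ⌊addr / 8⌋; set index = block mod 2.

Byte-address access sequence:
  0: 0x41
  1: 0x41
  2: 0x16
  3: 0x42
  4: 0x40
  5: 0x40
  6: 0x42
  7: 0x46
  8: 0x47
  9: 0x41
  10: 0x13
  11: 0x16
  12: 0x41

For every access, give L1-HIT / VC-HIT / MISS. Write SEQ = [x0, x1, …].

SEQ = [MISS, L1-HIT, MISS, VC-HIT, L1-HIT, L1-HIT, L1-HIT, L1-HIT, L1-HIT, L1-HIT, VC-HIT, L1-HIT, VC-HIT]

#0 0x41→b8/s0 MISS; vc=[]
#1 0x41→b8/s0 L1-HIT; vc=[]
#2 0x16→b2/s0 MISS; vc=[8]
#3 0x42→b8/s0 VC-HIT; vc=[2]
#4 0x40→b8/s0 L1-HIT; vc=[2]
#5 0x40→b8/s0 L1-HIT; vc=[2]
#6 0x42→b8/s0 L1-HIT; vc=[2]
#7 0x46→b8/s0 L1-HIT; vc=[2]
#8 0x47→b8/s0 L1-HIT; vc=[2]
#9 0x41→b8/s0 L1-HIT; vc=[2]
#10 0x13→b2/s0 VC-HIT; vc=[8]
#11 0x16→b2/s0 L1-HIT; vc=[8]
#12 0x41→b8/s0 VC-HIT; vc=[2]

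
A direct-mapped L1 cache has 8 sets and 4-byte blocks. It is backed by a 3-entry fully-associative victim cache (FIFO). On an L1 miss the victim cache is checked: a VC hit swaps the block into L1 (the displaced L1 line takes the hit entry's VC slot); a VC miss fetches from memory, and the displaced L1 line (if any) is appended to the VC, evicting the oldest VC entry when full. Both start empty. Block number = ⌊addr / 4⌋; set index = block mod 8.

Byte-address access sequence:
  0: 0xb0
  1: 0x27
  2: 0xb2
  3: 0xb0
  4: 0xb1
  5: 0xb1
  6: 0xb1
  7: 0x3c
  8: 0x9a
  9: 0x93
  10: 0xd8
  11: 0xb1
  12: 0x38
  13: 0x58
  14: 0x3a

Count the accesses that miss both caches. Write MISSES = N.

MISSES = 8

#0 0xb0→b44/s4 MISS; vc=[]
#1 0x27→b9/s1 MISS; vc=[]
#2 0xb2→b44/s4 L1-HIT; vc=[]
#3 0xb0→b44/s4 L1-HIT; vc=[]
#4 0xb1→b44/s4 L1-HIT; vc=[]
#5 0xb1→b44/s4 L1-HIT; vc=[]
#6 0xb1→b44/s4 L1-HIT; vc=[]
#7 0x3c→b15/s7 MISS; vc=[]
#8 0x9a→b38/s6 MISS; vc=[]
#9 0x93→b36/s4 MISS; vc=[44]
#10 0xd8→b54/s6 MISS; vc=[44,38]
#11 0xb1→b44/s4 VC-HIT; vc=[36,38]
#12 0x38→b14/s6 MISS; vc=[36,38,54]
#13 0x58→b22/s6 MISS; vc=[38,54,14]
#14 0x3a→b14/s6 VC-HIT; vc=[38,54,22]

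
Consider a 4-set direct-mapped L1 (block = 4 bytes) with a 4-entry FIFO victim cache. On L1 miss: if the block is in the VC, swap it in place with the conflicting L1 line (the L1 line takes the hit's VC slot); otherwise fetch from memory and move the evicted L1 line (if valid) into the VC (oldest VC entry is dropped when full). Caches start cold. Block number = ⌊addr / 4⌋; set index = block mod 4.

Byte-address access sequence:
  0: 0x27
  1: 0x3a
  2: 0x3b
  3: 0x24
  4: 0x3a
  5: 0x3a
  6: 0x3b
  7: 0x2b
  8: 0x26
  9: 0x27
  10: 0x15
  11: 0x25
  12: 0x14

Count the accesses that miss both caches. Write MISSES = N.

MISSES = 4

0: 0x27 (blk 9, set 1) → MISS  vc=[]
1: 0x3a (blk 14, set 2) → MISS  vc=[]
2: 0x3b (blk 14, set 2) → L1-HIT  vc=[]
3: 0x24 (blk 9, set 1) → L1-HIT  vc=[]
4: 0x3a (blk 14, set 2) → L1-HIT  vc=[]
5: 0x3a (blk 14, set 2) → L1-HIT  vc=[]
6: 0x3b (blk 14, set 2) → L1-HIT  vc=[]
7: 0x2b (blk 10, set 2) → MISS  vc=[14]
8: 0x26 (blk 9, set 1) → L1-HIT  vc=[14]
9: 0x27 (blk 9, set 1) → L1-HIT  vc=[14]
10: 0x15 (blk 5, set 1) → MISS  vc=[14, 9]
11: 0x25 (blk 9, set 1) → VC-HIT  vc=[14, 5]
12: 0x14 (blk 5, set 1) → VC-HIT  vc=[14, 9]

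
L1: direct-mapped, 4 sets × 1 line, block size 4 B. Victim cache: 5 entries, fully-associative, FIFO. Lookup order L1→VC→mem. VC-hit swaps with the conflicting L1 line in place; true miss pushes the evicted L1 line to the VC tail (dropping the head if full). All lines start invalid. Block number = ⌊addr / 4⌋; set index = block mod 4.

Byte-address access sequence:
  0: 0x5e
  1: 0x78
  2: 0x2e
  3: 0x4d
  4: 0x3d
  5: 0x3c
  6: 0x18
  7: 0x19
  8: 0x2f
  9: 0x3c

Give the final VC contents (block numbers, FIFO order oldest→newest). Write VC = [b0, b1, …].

#0 0x5e→b23/s3 MISS; vc=[]
#1 0x78→b30/s2 MISS; vc=[]
#2 0x2e→b11/s3 MISS; vc=[23]
#3 0x4d→b19/s3 MISS; vc=[23,11]
#4 0x3d→b15/s3 MISS; vc=[23,11,19]
#5 0x3c→b15/s3 L1-HIT; vc=[23,11,19]
#6 0x18→b6/s2 MISS; vc=[23,11,19,30]
#7 0x19→b6/s2 L1-HIT; vc=[23,11,19,30]
#8 0x2f→b11/s3 VC-HIT; vc=[23,15,19,30]
#9 0x3c→b15/s3 VC-HIT; vc=[23,11,19,30]

VC = [23, 11, 19, 30]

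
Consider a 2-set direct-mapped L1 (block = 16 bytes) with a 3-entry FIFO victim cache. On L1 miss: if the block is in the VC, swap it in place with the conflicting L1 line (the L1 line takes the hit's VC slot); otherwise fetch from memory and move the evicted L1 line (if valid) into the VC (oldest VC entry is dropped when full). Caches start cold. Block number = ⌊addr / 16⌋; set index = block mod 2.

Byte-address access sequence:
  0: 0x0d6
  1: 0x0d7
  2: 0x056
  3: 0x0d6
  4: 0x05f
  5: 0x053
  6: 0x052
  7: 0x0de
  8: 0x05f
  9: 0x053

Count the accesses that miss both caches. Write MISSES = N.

MISSES = 2

  [0] addr=0xd6 blk=13 s=1: MISS | VC []
  [1] addr=0xd7 blk=13 s=1: L1-HIT | VC []
  [2] addr=0x56 blk=5 s=1: MISS | VC [13]
  [3] addr=0xd6 blk=13 s=1: VC-HIT | VC [5]
  [4] addr=0x5f blk=5 s=1: VC-HIT | VC [13]
  [5] addr=0x53 blk=5 s=1: L1-HIT | VC [13]
  [6] addr=0x52 blk=5 s=1: L1-HIT | VC [13]
  [7] addr=0xde blk=13 s=1: VC-HIT | VC [5]
  [8] addr=0x5f blk=5 s=1: VC-HIT | VC [13]
  [9] addr=0x53 blk=5 s=1: L1-HIT | VC [13]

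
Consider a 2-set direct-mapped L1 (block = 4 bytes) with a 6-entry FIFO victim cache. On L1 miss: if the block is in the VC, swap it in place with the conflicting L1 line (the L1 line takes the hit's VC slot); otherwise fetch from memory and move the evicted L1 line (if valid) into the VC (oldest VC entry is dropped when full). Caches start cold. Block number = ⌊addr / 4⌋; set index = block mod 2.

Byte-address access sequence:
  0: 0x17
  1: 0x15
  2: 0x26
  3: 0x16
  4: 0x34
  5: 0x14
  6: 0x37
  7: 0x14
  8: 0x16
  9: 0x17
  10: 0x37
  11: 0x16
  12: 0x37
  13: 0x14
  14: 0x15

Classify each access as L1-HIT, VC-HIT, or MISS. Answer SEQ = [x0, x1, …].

  [0] addr=0x17 blk=5 s=1: MISS | VC []
  [1] addr=0x15 blk=5 s=1: L1-HIT | VC []
  [2] addr=0x26 blk=9 s=1: MISS | VC [5]
  [3] addr=0x16 blk=5 s=1: VC-HIT | VC [9]
  [4] addr=0x34 blk=13 s=1: MISS | VC [9, 5]
  [5] addr=0x14 blk=5 s=1: VC-HIT | VC [9, 13]
  [6] addr=0x37 blk=13 s=1: VC-HIT | VC [9, 5]
  [7] addr=0x14 blk=5 s=1: VC-HIT | VC [9, 13]
  [8] addr=0x16 blk=5 s=1: L1-HIT | VC [9, 13]
  [9] addr=0x17 blk=5 s=1: L1-HIT | VC [9, 13]
  [10] addr=0x37 blk=13 s=1: VC-HIT | VC [9, 5]
  [11] addr=0x16 blk=5 s=1: VC-HIT | VC [9, 13]
  [12] addr=0x37 blk=13 s=1: VC-HIT | VC [9, 5]
  [13] addr=0x14 blk=5 s=1: VC-HIT | VC [9, 13]
  [14] addr=0x15 blk=5 s=1: L1-HIT | VC [9, 13]

SEQ = [MISS, L1-HIT, MISS, VC-HIT, MISS, VC-HIT, VC-HIT, VC-HIT, L1-HIT, L1-HIT, VC-HIT, VC-HIT, VC-HIT, VC-HIT, L1-HIT]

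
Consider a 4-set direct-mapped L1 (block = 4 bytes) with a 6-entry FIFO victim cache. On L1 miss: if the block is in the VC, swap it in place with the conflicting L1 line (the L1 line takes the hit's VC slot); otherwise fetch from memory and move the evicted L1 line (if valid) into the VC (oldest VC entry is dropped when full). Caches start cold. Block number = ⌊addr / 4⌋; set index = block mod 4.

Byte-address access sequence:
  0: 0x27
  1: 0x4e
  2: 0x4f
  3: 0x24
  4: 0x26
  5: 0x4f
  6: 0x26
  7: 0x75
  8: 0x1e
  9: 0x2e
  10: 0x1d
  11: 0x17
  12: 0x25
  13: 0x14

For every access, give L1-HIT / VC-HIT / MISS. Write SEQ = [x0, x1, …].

#0 0x27→b9/s1 MISS; vc=[]
#1 0x4e→b19/s3 MISS; vc=[]
#2 0x4f→b19/s3 L1-HIT; vc=[]
#3 0x24→b9/s1 L1-HIT; vc=[]
#4 0x26→b9/s1 L1-HIT; vc=[]
#5 0x4f→b19/s3 L1-HIT; vc=[]
#6 0x26→b9/s1 L1-HIT; vc=[]
#7 0x75→b29/s1 MISS; vc=[9]
#8 0x1e→b7/s3 MISS; vc=[9,19]
#9 0x2e→b11/s3 MISS; vc=[9,19,7]
#10 0x1d→b7/s3 VC-HIT; vc=[9,19,11]
#11 0x17→b5/s1 MISS; vc=[9,19,11,29]
#12 0x25→b9/s1 VC-HIT; vc=[5,19,11,29]
#13 0x14→b5/s1 VC-HIT; vc=[9,19,11,29]

SEQ = [MISS, MISS, L1-HIT, L1-HIT, L1-HIT, L1-HIT, L1-HIT, MISS, MISS, MISS, VC-HIT, MISS, VC-HIT, VC-HIT]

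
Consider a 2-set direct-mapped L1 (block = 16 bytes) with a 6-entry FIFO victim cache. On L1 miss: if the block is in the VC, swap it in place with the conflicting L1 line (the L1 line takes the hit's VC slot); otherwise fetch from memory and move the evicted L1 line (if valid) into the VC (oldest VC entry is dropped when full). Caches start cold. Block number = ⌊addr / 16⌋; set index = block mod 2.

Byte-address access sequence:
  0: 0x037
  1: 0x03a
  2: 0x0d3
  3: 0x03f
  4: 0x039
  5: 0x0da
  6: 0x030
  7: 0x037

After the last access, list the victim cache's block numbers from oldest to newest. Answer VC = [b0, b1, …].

VC = [13]

#0 0x37→b3/s1 MISS; vc=[]
#1 0x3a→b3/s1 L1-HIT; vc=[]
#2 0xd3→b13/s1 MISS; vc=[3]
#3 0x3f→b3/s1 VC-HIT; vc=[13]
#4 0x39→b3/s1 L1-HIT; vc=[13]
#5 0xda→b13/s1 VC-HIT; vc=[3]
#6 0x30→b3/s1 VC-HIT; vc=[13]
#7 0x37→b3/s1 L1-HIT; vc=[13]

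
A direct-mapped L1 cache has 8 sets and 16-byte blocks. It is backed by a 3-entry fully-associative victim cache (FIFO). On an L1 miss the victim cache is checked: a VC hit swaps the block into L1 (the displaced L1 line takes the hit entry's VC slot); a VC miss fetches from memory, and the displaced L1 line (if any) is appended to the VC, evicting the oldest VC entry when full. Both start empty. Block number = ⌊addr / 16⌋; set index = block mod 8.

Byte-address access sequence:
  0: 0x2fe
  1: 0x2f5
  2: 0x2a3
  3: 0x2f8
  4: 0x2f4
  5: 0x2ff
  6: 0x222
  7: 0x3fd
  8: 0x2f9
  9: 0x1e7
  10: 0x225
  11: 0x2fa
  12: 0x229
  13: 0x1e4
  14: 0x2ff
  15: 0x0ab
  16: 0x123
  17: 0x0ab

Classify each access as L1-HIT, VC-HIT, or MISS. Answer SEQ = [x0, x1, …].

SEQ = [MISS, L1-HIT, MISS, L1-HIT, L1-HIT, L1-HIT, MISS, MISS, VC-HIT, MISS, L1-HIT, L1-HIT, L1-HIT, L1-HIT, L1-HIT, MISS, MISS, VC-HIT]

0: 0x2fe (blk 47, set 7) → MISS  vc=[]
1: 0x2f5 (blk 47, set 7) → L1-HIT  vc=[]
2: 0x2a3 (blk 42, set 2) → MISS  vc=[]
3: 0x2f8 (blk 47, set 7) → L1-HIT  vc=[]
4: 0x2f4 (blk 47, set 7) → L1-HIT  vc=[]
5: 0x2ff (blk 47, set 7) → L1-HIT  vc=[]
6: 0x222 (blk 34, set 2) → MISS  vc=[42]
7: 0x3fd (blk 63, set 7) → MISS  vc=[42, 47]
8: 0x2f9 (blk 47, set 7) → VC-HIT  vc=[42, 63]
9: 0x1e7 (blk 30, set 6) → MISS  vc=[42, 63]
10: 0x225 (blk 34, set 2) → L1-HIT  vc=[42, 63]
11: 0x2fa (blk 47, set 7) → L1-HIT  vc=[42, 63]
12: 0x229 (blk 34, set 2) → L1-HIT  vc=[42, 63]
13: 0x1e4 (blk 30, set 6) → L1-HIT  vc=[42, 63]
14: 0x2ff (blk 47, set 7) → L1-HIT  vc=[42, 63]
15: 0xab (blk 10, set 2) → MISS  vc=[42, 63, 34]
16: 0x123 (blk 18, set 2) → MISS  vc=[63, 34, 10]
17: 0xab (blk 10, set 2) → VC-HIT  vc=[63, 34, 18]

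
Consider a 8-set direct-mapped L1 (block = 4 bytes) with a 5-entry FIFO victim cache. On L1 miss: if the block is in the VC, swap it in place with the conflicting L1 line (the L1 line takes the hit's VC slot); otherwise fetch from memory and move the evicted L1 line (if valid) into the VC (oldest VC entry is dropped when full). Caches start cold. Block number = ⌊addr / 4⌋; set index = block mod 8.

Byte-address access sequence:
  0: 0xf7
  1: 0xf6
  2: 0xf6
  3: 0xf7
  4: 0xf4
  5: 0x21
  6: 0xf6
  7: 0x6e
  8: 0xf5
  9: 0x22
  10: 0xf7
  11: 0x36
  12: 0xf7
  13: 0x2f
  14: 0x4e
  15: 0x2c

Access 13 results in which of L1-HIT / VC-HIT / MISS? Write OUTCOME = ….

OUTCOME = MISS

0: 0xf7 (blk 61, set 5) → MISS  vc=[]
1: 0xf6 (blk 61, set 5) → L1-HIT  vc=[]
2: 0xf6 (blk 61, set 5) → L1-HIT  vc=[]
3: 0xf7 (blk 61, set 5) → L1-HIT  vc=[]
4: 0xf4 (blk 61, set 5) → L1-HIT  vc=[]
5: 0x21 (blk 8, set 0) → MISS  vc=[]
6: 0xf6 (blk 61, set 5) → L1-HIT  vc=[]
7: 0x6e (blk 27, set 3) → MISS  vc=[]
8: 0xf5 (blk 61, set 5) → L1-HIT  vc=[]
9: 0x22 (blk 8, set 0) → L1-HIT  vc=[]
10: 0xf7 (blk 61, set 5) → L1-HIT  vc=[]
11: 0x36 (blk 13, set 5) → MISS  vc=[61]
12: 0xf7 (blk 61, set 5) → VC-HIT  vc=[13]
13: 0x2f (blk 11, set 3) → MISS  vc=[13, 27]
14: 0x4e (blk 19, set 3) → MISS  vc=[13, 27, 11]
15: 0x2c (blk 11, set 3) → VC-HIT  vc=[13, 27, 19]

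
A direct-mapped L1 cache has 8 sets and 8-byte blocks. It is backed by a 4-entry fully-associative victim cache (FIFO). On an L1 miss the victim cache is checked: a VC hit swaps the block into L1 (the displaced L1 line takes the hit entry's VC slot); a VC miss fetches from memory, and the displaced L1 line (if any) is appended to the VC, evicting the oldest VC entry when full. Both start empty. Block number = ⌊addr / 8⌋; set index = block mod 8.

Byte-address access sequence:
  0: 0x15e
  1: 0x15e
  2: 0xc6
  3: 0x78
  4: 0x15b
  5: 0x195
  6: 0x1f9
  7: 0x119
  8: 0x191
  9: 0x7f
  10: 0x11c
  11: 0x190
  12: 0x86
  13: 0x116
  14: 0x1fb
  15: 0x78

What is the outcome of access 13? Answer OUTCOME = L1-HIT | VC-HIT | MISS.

  [0] addr=0x15e blk=43 s=3: MISS | VC []
  [1] addr=0x15e blk=43 s=3: L1-HIT | VC []
  [2] addr=0xc6 blk=24 s=0: MISS | VC []
  [3] addr=0x78 blk=15 s=7: MISS | VC []
  [4] addr=0x15b blk=43 s=3: L1-HIT | VC []
  [5] addr=0x195 blk=50 s=2: MISS | VC []
  [6] addr=0x1f9 blk=63 s=7: MISS | VC [15]
  [7] addr=0x119 blk=35 s=3: MISS | VC [15, 43]
  [8] addr=0x191 blk=50 s=2: L1-HIT | VC [15, 43]
  [9] addr=0x7f blk=15 s=7: VC-HIT | VC [63, 43]
  [10] addr=0x11c blk=35 s=3: L1-HIT | VC [63, 43]
  [11] addr=0x190 blk=50 s=2: L1-HIT | VC [63, 43]
  [12] addr=0x86 blk=16 s=0: MISS | VC [63, 43, 24]
  [13] addr=0x116 blk=34 s=2: MISS | VC [63, 43, 24, 50]
  [14] addr=0x1fb blk=63 s=7: VC-HIT | VC [15, 43, 24, 50]
  [15] addr=0x78 blk=15 s=7: VC-HIT | VC [63, 43, 24, 50]

OUTCOME = MISS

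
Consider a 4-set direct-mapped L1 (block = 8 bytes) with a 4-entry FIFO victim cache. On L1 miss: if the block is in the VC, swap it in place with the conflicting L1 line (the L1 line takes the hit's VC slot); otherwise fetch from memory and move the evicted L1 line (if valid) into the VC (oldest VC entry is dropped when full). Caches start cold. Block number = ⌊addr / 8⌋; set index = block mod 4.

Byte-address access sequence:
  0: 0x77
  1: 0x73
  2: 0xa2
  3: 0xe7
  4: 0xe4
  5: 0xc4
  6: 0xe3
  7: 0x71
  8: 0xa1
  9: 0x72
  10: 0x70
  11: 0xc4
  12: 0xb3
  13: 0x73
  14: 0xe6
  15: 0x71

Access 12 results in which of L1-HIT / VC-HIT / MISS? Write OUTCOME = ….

  [0] addr=0x77 blk=14 s=2: MISS | VC []
  [1] addr=0x73 blk=14 s=2: L1-HIT | VC []
  [2] addr=0xa2 blk=20 s=0: MISS | VC []
  [3] addr=0xe7 blk=28 s=0: MISS | VC [20]
  [4] addr=0xe4 blk=28 s=0: L1-HIT | VC [20]
  [5] addr=0xc4 blk=24 s=0: MISS | VC [20, 28]
  [6] addr=0xe3 blk=28 s=0: VC-HIT | VC [20, 24]
  [7] addr=0x71 blk=14 s=2: L1-HIT | VC [20, 24]
  [8] addr=0xa1 blk=20 s=0: VC-HIT | VC [28, 24]
  [9] addr=0x72 blk=14 s=2: L1-HIT | VC [28, 24]
  [10] addr=0x70 blk=14 s=2: L1-HIT | VC [28, 24]
  [11] addr=0xc4 blk=24 s=0: VC-HIT | VC [28, 20]
  [12] addr=0xb3 blk=22 s=2: MISS | VC [28, 20, 14]
  [13] addr=0x73 blk=14 s=2: VC-HIT | VC [28, 20, 22]
  [14] addr=0xe6 blk=28 s=0: VC-HIT | VC [24, 20, 22]
  [15] addr=0x71 blk=14 s=2: L1-HIT | VC [24, 20, 22]

OUTCOME = MISS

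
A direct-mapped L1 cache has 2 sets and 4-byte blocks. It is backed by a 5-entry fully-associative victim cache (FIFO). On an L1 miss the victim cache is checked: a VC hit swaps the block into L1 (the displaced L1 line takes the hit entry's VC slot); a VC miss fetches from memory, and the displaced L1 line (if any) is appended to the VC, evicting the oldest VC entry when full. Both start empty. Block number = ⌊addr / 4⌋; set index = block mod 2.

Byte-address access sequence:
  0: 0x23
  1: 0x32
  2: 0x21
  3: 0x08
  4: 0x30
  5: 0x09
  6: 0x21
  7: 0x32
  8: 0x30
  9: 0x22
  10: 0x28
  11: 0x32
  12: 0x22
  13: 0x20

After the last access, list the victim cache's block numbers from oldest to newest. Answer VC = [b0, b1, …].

  [0] addr=0x23 blk=8 s=0: MISS | VC []
  [1] addr=0x32 blk=12 s=0: MISS | VC [8]
  [2] addr=0x21 blk=8 s=0: VC-HIT | VC [12]
  [3] addr=0x8 blk=2 s=0: MISS | VC [12, 8]
  [4] addr=0x30 blk=12 s=0: VC-HIT | VC [2, 8]
  [5] addr=0x9 blk=2 s=0: VC-HIT | VC [12, 8]
  [6] addr=0x21 blk=8 s=0: VC-HIT | VC [12, 2]
  [7] addr=0x32 blk=12 s=0: VC-HIT | VC [8, 2]
  [8] addr=0x30 blk=12 s=0: L1-HIT | VC [8, 2]
  [9] addr=0x22 blk=8 s=0: VC-HIT | VC [12, 2]
  [10] addr=0x28 blk=10 s=0: MISS | VC [12, 2, 8]
  [11] addr=0x32 blk=12 s=0: VC-HIT | VC [10, 2, 8]
  [12] addr=0x22 blk=8 s=0: VC-HIT | VC [10, 2, 12]
  [13] addr=0x20 blk=8 s=0: L1-HIT | VC [10, 2, 12]

VC = [10, 2, 12]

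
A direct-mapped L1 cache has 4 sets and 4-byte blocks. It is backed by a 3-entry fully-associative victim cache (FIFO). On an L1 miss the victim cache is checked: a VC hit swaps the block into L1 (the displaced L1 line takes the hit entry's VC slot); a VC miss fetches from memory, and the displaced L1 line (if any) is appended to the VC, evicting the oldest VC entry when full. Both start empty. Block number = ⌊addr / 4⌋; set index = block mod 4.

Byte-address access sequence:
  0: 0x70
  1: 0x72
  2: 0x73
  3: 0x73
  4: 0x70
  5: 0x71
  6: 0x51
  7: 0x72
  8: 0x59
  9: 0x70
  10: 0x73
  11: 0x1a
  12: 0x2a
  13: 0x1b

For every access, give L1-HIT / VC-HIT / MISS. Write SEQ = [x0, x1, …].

#0 0x70→b28/s0 MISS; vc=[]
#1 0x72→b28/s0 L1-HIT; vc=[]
#2 0x73→b28/s0 L1-HIT; vc=[]
#3 0x73→b28/s0 L1-HIT; vc=[]
#4 0x70→b28/s0 L1-HIT; vc=[]
#5 0x71→b28/s0 L1-HIT; vc=[]
#6 0x51→b20/s0 MISS; vc=[28]
#7 0x72→b28/s0 VC-HIT; vc=[20]
#8 0x59→b22/s2 MISS; vc=[20]
#9 0x70→b28/s0 L1-HIT; vc=[20]
#10 0x73→b28/s0 L1-HIT; vc=[20]
#11 0x1a→b6/s2 MISS; vc=[20,22]
#12 0x2a→b10/s2 MISS; vc=[20,22,6]
#13 0x1b→b6/s2 VC-HIT; vc=[20,22,10]

SEQ = [MISS, L1-HIT, L1-HIT, L1-HIT, L1-HIT, L1-HIT, MISS, VC-HIT, MISS, L1-HIT, L1-HIT, MISS, MISS, VC-HIT]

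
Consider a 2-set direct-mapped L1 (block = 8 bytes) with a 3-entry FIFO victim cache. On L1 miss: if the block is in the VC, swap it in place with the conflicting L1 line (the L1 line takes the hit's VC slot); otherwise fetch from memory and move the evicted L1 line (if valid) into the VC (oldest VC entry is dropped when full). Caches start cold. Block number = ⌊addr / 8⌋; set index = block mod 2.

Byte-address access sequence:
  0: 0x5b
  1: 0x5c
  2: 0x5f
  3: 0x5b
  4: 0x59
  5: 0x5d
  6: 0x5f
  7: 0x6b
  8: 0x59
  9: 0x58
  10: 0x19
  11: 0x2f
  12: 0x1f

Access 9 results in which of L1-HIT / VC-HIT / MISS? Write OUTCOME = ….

0: 0x5b (blk 11, set 1) → MISS  vc=[]
1: 0x5c (blk 11, set 1) → L1-HIT  vc=[]
2: 0x5f (blk 11, set 1) → L1-HIT  vc=[]
3: 0x5b (blk 11, set 1) → L1-HIT  vc=[]
4: 0x59 (blk 11, set 1) → L1-HIT  vc=[]
5: 0x5d (blk 11, set 1) → L1-HIT  vc=[]
6: 0x5f (blk 11, set 1) → L1-HIT  vc=[]
7: 0x6b (blk 13, set 1) → MISS  vc=[11]
8: 0x59 (blk 11, set 1) → VC-HIT  vc=[13]
9: 0x58 (blk 11, set 1) → L1-HIT  vc=[13]
10: 0x19 (blk 3, set 1) → MISS  vc=[13, 11]
11: 0x2f (blk 5, set 1) → MISS  vc=[13, 11, 3]
12: 0x1f (blk 3, set 1) → VC-HIT  vc=[13, 11, 5]

OUTCOME = L1-HIT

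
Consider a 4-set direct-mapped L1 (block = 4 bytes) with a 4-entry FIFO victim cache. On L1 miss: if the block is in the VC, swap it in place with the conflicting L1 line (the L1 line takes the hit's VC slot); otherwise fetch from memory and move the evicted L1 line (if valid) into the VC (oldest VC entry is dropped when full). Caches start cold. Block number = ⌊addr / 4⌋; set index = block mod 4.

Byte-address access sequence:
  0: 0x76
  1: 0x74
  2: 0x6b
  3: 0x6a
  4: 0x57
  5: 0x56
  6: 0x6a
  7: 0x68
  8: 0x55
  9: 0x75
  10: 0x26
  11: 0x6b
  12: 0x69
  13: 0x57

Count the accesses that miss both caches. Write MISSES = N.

MISSES = 4

#0 0x76→b29/s1 MISS; vc=[]
#1 0x74→b29/s1 L1-HIT; vc=[]
#2 0x6b→b26/s2 MISS; vc=[]
#3 0x6a→b26/s2 L1-HIT; vc=[]
#4 0x57→b21/s1 MISS; vc=[29]
#5 0x56→b21/s1 L1-HIT; vc=[29]
#6 0x6a→b26/s2 L1-HIT; vc=[29]
#7 0x68→b26/s2 L1-HIT; vc=[29]
#8 0x55→b21/s1 L1-HIT; vc=[29]
#9 0x75→b29/s1 VC-HIT; vc=[21]
#10 0x26→b9/s1 MISS; vc=[21,29]
#11 0x6b→b26/s2 L1-HIT; vc=[21,29]
#12 0x69→b26/s2 L1-HIT; vc=[21,29]
#13 0x57→b21/s1 VC-HIT; vc=[9,29]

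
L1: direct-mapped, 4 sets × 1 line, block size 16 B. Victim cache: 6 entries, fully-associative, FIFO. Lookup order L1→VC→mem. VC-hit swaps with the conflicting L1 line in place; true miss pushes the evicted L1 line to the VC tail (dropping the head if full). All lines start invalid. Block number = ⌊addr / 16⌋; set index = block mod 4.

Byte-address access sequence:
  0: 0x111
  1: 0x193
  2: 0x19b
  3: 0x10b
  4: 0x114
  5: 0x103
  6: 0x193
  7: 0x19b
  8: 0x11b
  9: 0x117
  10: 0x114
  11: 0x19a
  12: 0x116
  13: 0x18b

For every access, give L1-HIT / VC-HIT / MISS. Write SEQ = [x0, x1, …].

  [0] addr=0x111 blk=17 s=1: MISS | VC []
  [1] addr=0x193 blk=25 s=1: MISS | VC [17]
  [2] addr=0x19b blk=25 s=1: L1-HIT | VC [17]
  [3] addr=0x10b blk=16 s=0: MISS | VC [17]
  [4] addr=0x114 blk=17 s=1: VC-HIT | VC [25]
  [5] addr=0x103 blk=16 s=0: L1-HIT | VC [25]
  [6] addr=0x193 blk=25 s=1: VC-HIT | VC [17]
  [7] addr=0x19b blk=25 s=1: L1-HIT | VC [17]
  [8] addr=0x11b blk=17 s=1: VC-HIT | VC [25]
  [9] addr=0x117 blk=17 s=1: L1-HIT | VC [25]
  [10] addr=0x114 blk=17 s=1: L1-HIT | VC [25]
  [11] addr=0x19a blk=25 s=1: VC-HIT | VC [17]
  [12] addr=0x116 blk=17 s=1: VC-HIT | VC [25]
  [13] addr=0x18b blk=24 s=0: MISS | VC [25, 16]

SEQ = [MISS, MISS, L1-HIT, MISS, VC-HIT, L1-HIT, VC-HIT, L1-HIT, VC-HIT, L1-HIT, L1-HIT, VC-HIT, VC-HIT, MISS]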